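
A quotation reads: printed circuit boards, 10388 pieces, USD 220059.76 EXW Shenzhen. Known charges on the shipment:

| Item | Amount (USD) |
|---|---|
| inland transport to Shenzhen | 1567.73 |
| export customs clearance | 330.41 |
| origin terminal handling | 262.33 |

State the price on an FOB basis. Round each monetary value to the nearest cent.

FOB price: USD 222220.23

From EXW to FOB, the seller additionally bears: inland to port, export clearance, origin terminal.
FOB price = 220059.76 + 1567.73 + 330.41 + 262.33 = 222220.23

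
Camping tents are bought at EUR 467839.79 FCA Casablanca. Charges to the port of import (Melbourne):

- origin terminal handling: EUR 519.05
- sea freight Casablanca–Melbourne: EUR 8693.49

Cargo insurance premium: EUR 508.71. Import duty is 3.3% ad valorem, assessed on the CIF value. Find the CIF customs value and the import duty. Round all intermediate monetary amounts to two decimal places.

CIF value: EUR 477561.04; import duty: EUR 15759.51

CIF = FCA price + pre-shipment costs + freight + insurance
CIF = 467839.79 + 519.05 + 8693.49 + 508.71 = 477561.04
Import duty = 477561.04 × 3.3% = 15759.51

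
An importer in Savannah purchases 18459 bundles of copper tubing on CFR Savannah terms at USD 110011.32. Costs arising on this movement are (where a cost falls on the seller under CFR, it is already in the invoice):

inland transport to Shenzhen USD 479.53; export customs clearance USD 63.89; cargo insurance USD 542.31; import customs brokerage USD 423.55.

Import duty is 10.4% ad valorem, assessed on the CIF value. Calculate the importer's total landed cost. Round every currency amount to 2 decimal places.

CFR: the seller pays costs through ocean freight to the destination port, but not insurance.
Already in the invoice (seller's account under CFR): inland to port, export clearance — exclude.
CIF value = CFR price + insurance = 110011.32 + 542.31 = 110553.63
Import duty = 110553.63 × 10.4% = 11497.58
Buyer bears: insurance 542.31 + brokerage 423.55 + duty 11497.58 = 12463.44
Landed cost = invoice 110011.32 + 12463.44 = 122474.76

Total landed cost: USD 122474.76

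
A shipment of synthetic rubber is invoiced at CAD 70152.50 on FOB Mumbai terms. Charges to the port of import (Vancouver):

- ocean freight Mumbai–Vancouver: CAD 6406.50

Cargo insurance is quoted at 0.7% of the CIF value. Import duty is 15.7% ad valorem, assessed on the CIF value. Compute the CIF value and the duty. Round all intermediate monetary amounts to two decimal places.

CIF value: CAD 77098.69; import duty: CAD 12104.49

Let C be the CIF value. C = FOB price + freight + 0.7% × C
C − 0.7% × C = 70152.50 + 6406.50
0.993 × C = 76559.00
C = 76559.00 / 0.993 = 77098.69
Insurance premium = 0.7% × 77098.69 = 539.69
Import duty = 77098.69 × 15.7% = 12104.49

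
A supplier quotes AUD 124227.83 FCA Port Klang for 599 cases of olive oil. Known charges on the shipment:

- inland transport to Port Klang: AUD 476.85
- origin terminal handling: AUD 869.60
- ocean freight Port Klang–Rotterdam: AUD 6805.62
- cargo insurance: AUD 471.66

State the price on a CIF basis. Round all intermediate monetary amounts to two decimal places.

CIF price: AUD 132374.71

Not relevant to the conversion: inland to port — on the seller under both FCA and CIF; already in the FCA price and stays in the CIF price.
From FCA to CIF, the seller additionally bears: origin terminal, freight, insurance.
CIF price = 124227.83 + 869.60 + 6805.62 + 471.66 = 132374.71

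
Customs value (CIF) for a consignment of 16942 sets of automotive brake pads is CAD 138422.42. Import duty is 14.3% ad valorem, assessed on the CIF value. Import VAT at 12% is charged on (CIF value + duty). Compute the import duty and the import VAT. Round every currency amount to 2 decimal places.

Import duty = 138422.42 × 14.3% = 19794.41
VAT base = CIF + duty = 138422.42 + 19794.41 = 158216.83
Import VAT = 158216.83 × 12% = 18986.02

Import duty: CAD 19794.41; import VAT: CAD 18986.02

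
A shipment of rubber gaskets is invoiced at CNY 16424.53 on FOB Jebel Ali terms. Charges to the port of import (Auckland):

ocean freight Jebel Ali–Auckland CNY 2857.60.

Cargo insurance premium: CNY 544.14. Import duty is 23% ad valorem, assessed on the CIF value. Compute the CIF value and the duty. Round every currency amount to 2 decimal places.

CIF = FOB price + freight + insurance
CIF = 16424.53 + 2857.60 + 544.14 = 19826.27
Import duty = 19826.27 × 23% = 4560.04

CIF value: CNY 19826.27; import duty: CNY 4560.04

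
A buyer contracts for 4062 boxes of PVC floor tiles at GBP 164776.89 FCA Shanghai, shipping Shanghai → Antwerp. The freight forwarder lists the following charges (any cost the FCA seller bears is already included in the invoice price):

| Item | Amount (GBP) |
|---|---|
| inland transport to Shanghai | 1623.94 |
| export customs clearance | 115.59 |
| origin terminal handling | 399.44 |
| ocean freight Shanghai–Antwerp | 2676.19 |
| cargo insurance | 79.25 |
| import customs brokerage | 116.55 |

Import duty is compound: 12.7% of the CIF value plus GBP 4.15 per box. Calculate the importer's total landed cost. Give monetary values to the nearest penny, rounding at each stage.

FCA: the seller delivers export-cleared goods to the carrier; the buyer bears costs from that point.
Already in the invoice (seller's account under FCA): inland to port, export clearance — exclude.
CIF value = FCA price + origin terminal + freight + insurance = 164776.89 + 399.44 + 2676.19 + 79.25 = 167931.77
Ad valorem component: 167931.77 × 12.7% = 21327.33
Specific component: 4062 × 4.15 = 16857.30
Import duty = 21327.33 + 16857.30 = 38184.63
Buyer bears: origin terminal 399.44 + freight 2676.19 + insurance 79.25 + brokerage 116.55 + duty 38184.63 = 41456.06
Landed cost = invoice 164776.89 + 41456.06 = 206232.95

Total landed cost: GBP 206232.95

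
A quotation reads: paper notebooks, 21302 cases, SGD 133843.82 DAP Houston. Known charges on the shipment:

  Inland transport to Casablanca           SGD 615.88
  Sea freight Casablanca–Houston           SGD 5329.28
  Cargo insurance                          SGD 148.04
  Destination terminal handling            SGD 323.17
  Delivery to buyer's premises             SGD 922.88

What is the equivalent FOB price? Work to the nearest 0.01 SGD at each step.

Not relevant to the conversion: inland to port — on the seller under both DAP and FOB; already in the DAP price and stays in the FOB price.
From DAP to FOB, the seller no longer bears: freight, insurance, destination terminal, delivery.
FOB price = 133843.82 − 5329.28 − 148.04 − 323.17 − 922.88 = 127120.45

FOB price: SGD 127120.45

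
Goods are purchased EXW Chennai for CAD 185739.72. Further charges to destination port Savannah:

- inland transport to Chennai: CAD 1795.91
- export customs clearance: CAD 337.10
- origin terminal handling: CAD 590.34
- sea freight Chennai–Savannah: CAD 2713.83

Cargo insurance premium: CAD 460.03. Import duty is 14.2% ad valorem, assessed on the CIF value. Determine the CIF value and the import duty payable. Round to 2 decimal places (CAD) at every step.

CIF = EXW price + pre-shipment costs + freight + insurance
CIF = 185739.72 + 1795.91 + 337.10 + 590.34 + 2713.83 + 460.03 = 191636.93
Import duty = 191636.93 × 14.2% = 27212.44

CIF value: CAD 191636.93; import duty: CAD 27212.44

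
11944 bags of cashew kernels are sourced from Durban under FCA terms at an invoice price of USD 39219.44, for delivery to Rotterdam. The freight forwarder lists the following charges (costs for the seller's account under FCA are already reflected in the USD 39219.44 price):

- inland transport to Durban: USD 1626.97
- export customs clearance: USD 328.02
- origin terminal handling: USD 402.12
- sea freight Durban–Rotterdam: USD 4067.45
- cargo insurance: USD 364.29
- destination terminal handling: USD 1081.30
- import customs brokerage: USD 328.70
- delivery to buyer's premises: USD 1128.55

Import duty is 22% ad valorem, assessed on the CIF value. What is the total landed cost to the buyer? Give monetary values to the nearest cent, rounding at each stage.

FCA: the seller delivers export-cleared goods to the carrier; the buyer bears costs from that point.
Already in the invoice (seller's account under FCA): inland to port, export clearance — exclude.
CIF value = FCA price + origin terminal + freight + insurance = 39219.44 + 402.12 + 4067.45 + 364.29 = 44053.30
Import duty = 44053.30 × 22% = 9691.73
Buyer bears: origin terminal 402.12 + freight 4067.45 + insurance 364.29 + destination terminal 1081.30 + brokerage 328.70 + delivery 1128.55 + duty 9691.73 = 17064.14
Landed cost = invoice 39219.44 + 17064.14 = 56283.58

Total landed cost: USD 56283.58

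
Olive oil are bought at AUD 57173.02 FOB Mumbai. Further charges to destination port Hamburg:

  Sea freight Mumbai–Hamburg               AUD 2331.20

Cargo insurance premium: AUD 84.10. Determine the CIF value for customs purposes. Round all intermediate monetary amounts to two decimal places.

CIF value: AUD 59588.32

CIF = FOB price + freight + insurance
CIF = 57173.02 + 2331.20 + 84.10 = 59588.32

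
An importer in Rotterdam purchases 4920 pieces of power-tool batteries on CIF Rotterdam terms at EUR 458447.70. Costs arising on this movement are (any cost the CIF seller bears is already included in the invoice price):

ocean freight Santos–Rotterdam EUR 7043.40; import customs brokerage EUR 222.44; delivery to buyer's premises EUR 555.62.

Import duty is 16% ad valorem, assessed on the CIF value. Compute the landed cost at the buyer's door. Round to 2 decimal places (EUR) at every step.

Total landed cost: EUR 532577.39

CIF: the seller pays costs through ocean freight and marine insurance to the destination port.
Already in the invoice (seller's account under CIF): freight — exclude.
The CIF price already equals the CIF value: 458447.70
Import duty = 458447.70 × 16% = 73351.63
Buyer bears: brokerage 222.44 + delivery 555.62 + duty 73351.63 = 74129.69
Landed cost = invoice 458447.70 + 74129.69 = 532577.39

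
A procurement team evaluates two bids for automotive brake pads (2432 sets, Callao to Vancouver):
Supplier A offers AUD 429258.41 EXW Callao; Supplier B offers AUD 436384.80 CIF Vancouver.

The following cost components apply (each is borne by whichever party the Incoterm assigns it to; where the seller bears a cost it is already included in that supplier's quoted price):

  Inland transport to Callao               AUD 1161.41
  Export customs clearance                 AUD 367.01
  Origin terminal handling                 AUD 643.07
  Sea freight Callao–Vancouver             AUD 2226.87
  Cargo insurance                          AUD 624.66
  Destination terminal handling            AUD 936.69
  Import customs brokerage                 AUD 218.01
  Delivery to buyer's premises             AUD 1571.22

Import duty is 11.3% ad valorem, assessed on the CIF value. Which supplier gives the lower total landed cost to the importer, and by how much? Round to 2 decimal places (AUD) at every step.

Supplier A is cheaper by AUD 2341.05

Supplier A (EXW):
CIF value = EXW price + inland to port + export clearance + origin terminal + freight + insurance = 429258.41 + 1161.41 + 367.01 + 643.07 + 2226.87 + 624.66 = 434281.43
Import duty = 434281.43 × 11.3% = 49073.80
Buyer bears (A): 1161.41 + 367.01 + 643.07 + 2226.87 + 624.66 + 936.69 + 218.01 + 1571.22 = 7748.94
Landed cost (A) = invoice 429258.41 + 7748.94 + duty 49073.80 = 486081.15
Supplier B (CIF):
The CIF price already equals the CIF value: 436384.80
Import duty = 436384.80 × 11.3% = 49311.48
Buyer bears (B): 936.69 + 218.01 + 1571.22 = 2725.92
Landed cost (B) = invoice 436384.80 + 2725.92 + duty 49311.48 = 488422.20
Difference = |486081.15 − 488422.20| = 2341.05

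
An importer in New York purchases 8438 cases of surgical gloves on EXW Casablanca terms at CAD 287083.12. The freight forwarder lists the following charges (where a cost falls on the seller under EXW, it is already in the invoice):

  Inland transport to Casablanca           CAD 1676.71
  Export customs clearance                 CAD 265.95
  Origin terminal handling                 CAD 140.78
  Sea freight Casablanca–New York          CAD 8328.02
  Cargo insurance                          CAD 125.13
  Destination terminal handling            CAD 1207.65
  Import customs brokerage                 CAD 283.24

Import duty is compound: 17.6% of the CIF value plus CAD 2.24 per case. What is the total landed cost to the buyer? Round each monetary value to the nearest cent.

EXW: the seller makes goods available at their premises; the buyer bears all onward costs.
CIF value = EXW price + inland to port + export clearance + origin terminal + freight + insurance = 287083.12 + 1676.71 + 265.95 + 140.78 + 8328.02 + 125.13 = 297619.71
Ad valorem component: 297619.71 × 17.6% = 52381.07
Specific component: 8438 × 2.24 = 18901.12
Import duty = 52381.07 + 18901.12 = 71282.19
Buyer bears: inland to port 1676.71 + export clearance 265.95 + origin terminal 140.78 + freight 8328.02 + insurance 125.13 + destination terminal 1207.65 + brokerage 283.24 + duty 71282.19 = 83309.67
Landed cost = invoice 287083.12 + 83309.67 = 370392.79

Total landed cost: CAD 370392.79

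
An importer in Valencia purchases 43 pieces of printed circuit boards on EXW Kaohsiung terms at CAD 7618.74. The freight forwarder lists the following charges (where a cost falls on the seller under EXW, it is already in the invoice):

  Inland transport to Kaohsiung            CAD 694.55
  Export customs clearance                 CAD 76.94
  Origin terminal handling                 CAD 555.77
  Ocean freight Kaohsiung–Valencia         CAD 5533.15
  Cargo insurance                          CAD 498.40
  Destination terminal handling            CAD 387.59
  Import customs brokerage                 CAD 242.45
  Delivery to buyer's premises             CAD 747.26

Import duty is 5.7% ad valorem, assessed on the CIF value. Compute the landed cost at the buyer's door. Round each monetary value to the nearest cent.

Total landed cost: CAD 17208.57

EXW: the seller makes goods available at their premises; the buyer bears all onward costs.
CIF value = EXW price + inland to port + export clearance + origin terminal + freight + insurance = 7618.74 + 694.55 + 76.94 + 555.77 + 5533.15 + 498.40 = 14977.55
Import duty = 14977.55 × 5.7% = 853.72
Buyer bears: inland to port 694.55 + export clearance 76.94 + origin terminal 555.77 + freight 5533.15 + insurance 498.40 + destination terminal 387.59 + brokerage 242.45 + delivery 747.26 + duty 853.72 = 9589.83
Landed cost = invoice 7618.74 + 9589.83 = 17208.57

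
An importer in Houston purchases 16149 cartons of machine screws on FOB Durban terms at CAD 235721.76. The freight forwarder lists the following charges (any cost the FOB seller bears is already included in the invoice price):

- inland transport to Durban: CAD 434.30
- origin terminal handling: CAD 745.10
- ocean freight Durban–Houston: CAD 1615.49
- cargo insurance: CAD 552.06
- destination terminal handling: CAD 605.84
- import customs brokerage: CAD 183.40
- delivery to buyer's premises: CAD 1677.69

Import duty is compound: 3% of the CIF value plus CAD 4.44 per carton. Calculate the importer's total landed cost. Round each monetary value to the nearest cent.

FOB: the seller bears costs until goods are on board at the origin port; the buyer bears freight, insurance and all costs thereafter.
Already in the invoice (seller's account under FOB): inland to port, origin terminal — exclude.
CIF value = FOB price + freight + insurance = 235721.76 + 1615.49 + 552.06 = 237889.31
Ad valorem component: 237889.31 × 3% = 7136.68
Specific component: 16149 × 4.44 = 71701.56
Import duty = 7136.68 + 71701.56 = 78838.24
Buyer bears: freight 1615.49 + insurance 552.06 + destination terminal 605.84 + brokerage 183.40 + delivery 1677.69 + duty 78838.24 = 83472.72
Landed cost = invoice 235721.76 + 83472.72 = 319194.48

Total landed cost: CAD 319194.48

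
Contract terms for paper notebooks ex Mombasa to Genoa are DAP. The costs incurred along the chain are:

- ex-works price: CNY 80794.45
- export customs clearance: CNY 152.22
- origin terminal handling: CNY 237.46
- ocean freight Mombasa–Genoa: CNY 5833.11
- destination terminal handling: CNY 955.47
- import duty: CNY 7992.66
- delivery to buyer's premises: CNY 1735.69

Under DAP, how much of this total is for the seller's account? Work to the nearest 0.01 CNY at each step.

DAP: the seller bears all costs to the named destination except import duty and clearance.
Seller's account: goods 80794.45 + export clearance 152.22 + origin terminal 237.46 + freight 5833.11 + destination terminal 955.47 + delivery 1735.69 = 89708.40
Buyer's account: duty 7992.66 = 7992.66

Seller's account: CNY 89708.40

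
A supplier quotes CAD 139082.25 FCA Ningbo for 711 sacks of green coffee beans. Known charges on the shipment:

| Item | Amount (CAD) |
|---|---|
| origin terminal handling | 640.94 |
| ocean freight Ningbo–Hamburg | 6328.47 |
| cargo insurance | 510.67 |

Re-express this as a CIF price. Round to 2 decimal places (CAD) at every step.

CIF price: CAD 146562.33

From FCA to CIF, the seller additionally bears: origin terminal, freight, insurance.
CIF price = 139082.25 + 640.94 + 6328.47 + 510.67 = 146562.33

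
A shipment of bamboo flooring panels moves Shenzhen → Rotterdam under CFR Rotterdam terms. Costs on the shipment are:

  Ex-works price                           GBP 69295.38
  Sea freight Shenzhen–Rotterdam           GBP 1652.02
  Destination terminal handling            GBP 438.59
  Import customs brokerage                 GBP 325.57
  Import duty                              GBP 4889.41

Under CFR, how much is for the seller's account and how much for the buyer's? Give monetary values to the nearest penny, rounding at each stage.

Seller: GBP 70947.40; buyer: GBP 5653.57

CFR: the seller pays costs through ocean freight to the destination port, but not insurance.
Seller's account: goods 69295.38 + freight 1652.02 = 70947.40
Buyer's account: destination terminal 438.59 + brokerage 325.57 + duty 4889.41 = 5653.57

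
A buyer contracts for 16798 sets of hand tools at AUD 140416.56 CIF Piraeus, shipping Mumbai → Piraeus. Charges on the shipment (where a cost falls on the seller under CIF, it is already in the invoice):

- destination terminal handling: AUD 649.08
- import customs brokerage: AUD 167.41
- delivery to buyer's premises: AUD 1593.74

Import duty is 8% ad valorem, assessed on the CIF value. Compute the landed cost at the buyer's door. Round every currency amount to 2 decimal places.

CIF: the seller pays costs through ocean freight and marine insurance to the destination port.
The CIF price already equals the CIF value: 140416.56
Import duty = 140416.56 × 8% = 11233.32
Buyer bears: destination terminal 649.08 + brokerage 167.41 + delivery 1593.74 + duty 11233.32 = 13643.55
Landed cost = invoice 140416.56 + 13643.55 = 154060.11

Total landed cost: AUD 154060.11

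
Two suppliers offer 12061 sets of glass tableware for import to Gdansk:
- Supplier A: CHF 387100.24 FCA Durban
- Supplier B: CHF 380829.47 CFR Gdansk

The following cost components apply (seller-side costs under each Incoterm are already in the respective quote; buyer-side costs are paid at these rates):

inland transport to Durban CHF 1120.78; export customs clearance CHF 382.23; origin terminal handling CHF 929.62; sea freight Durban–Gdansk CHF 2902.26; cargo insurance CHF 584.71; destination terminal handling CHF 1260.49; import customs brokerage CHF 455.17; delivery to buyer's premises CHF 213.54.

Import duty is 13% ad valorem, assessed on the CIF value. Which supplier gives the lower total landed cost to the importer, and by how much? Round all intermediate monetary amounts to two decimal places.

Supplier A (FCA):
CIF value = FCA price + origin terminal + freight + insurance = 387100.24 + 929.62 + 2902.26 + 584.71 = 391516.83
Import duty = 391516.83 × 13% = 50897.19
Buyer bears (A): 929.62 + 2902.26 + 584.71 + 1260.49 + 455.17 + 213.54 = 6345.79
Landed cost (A) = invoice 387100.24 + 6345.79 + duty 50897.19 = 444343.22
Supplier B (CFR):
CIF value = CFR price + insurance = 380829.47 + 584.71 = 381414.18
Import duty = 381414.18 × 13% = 49583.84
Buyer bears (B): 584.71 + 1260.49 + 455.17 + 213.54 = 2513.91
Landed cost (B) = invoice 380829.47 + 2513.91 + duty 49583.84 = 432927.22
Difference = |444343.22 − 432927.22| = 11416.00

Supplier B is cheaper by CHF 11416.00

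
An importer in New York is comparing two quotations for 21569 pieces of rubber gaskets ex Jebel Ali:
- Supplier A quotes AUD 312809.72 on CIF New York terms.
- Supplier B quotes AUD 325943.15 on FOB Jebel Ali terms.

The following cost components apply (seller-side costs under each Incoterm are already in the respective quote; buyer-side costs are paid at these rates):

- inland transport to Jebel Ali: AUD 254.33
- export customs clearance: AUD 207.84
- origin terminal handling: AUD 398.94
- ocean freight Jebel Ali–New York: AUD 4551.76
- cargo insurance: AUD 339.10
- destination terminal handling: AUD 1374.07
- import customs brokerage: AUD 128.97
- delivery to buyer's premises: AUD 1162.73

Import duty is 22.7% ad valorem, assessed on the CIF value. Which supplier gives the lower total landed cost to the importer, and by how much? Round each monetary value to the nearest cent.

Supplier A (CIF):
The CIF price already equals the CIF value: 312809.72
Import duty = 312809.72 × 22.7% = 71007.81
Buyer bears (A): 1374.07 + 128.97 + 1162.73 = 2665.77
Landed cost (A) = invoice 312809.72 + 2665.77 + duty 71007.81 = 386483.30
Supplier B (FOB):
CIF value = FOB price + freight + insurance = 325943.15 + 4551.76 + 339.10 = 330834.01
Import duty = 330834.01 × 22.7% = 75099.32
Buyer bears (B): 4551.76 + 339.10 + 1374.07 + 128.97 + 1162.73 = 7556.63
Landed cost (B) = invoice 325943.15 + 7556.63 + duty 75099.32 = 408599.10
Difference = |386483.30 − 408599.10| = 22115.80

Supplier A is cheaper by AUD 22115.80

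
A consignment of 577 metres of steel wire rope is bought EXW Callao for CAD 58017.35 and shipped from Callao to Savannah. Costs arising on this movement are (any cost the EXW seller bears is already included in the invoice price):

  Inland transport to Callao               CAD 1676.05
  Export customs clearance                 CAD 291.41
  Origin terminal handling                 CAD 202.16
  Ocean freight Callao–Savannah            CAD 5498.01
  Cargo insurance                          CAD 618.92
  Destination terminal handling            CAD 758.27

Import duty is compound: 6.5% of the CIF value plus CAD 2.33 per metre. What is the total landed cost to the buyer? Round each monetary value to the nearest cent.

Total landed cost: CAD 72716.33

EXW: the seller makes goods available at their premises; the buyer bears all onward costs.
CIF value = EXW price + inland to port + export clearance + origin terminal + freight + insurance = 58017.35 + 1676.05 + 291.41 + 202.16 + 5498.01 + 618.92 = 66303.90
Ad valorem component: 66303.90 × 6.5% = 4309.75
Specific component: 577 × 2.33 = 1344.41
Import duty = 4309.75 + 1344.41 = 5654.16
Buyer bears: inland to port 1676.05 + export clearance 291.41 + origin terminal 202.16 + freight 5498.01 + insurance 618.92 + destination terminal 758.27 + duty 5654.16 = 14698.98
Landed cost = invoice 58017.35 + 14698.98 = 72716.33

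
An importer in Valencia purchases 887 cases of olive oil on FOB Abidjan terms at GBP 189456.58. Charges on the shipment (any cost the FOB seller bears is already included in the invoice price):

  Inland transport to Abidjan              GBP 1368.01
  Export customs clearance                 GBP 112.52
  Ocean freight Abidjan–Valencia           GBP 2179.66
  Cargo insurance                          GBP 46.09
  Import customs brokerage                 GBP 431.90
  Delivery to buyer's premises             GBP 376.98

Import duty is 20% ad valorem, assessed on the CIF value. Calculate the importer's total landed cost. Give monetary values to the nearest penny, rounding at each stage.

FOB: the seller bears costs until goods are on board at the origin port; the buyer bears freight, insurance and all costs thereafter.
Already in the invoice (seller's account under FOB): inland to port, export clearance — exclude.
CIF value = FOB price + freight + insurance = 189456.58 + 2179.66 + 46.09 = 191682.33
Import duty = 191682.33 × 20% = 38336.47
Buyer bears: freight 2179.66 + insurance 46.09 + brokerage 431.90 + delivery 376.98 + duty 38336.47 = 41371.10
Landed cost = invoice 189456.58 + 41371.10 = 230827.68

Total landed cost: GBP 230827.68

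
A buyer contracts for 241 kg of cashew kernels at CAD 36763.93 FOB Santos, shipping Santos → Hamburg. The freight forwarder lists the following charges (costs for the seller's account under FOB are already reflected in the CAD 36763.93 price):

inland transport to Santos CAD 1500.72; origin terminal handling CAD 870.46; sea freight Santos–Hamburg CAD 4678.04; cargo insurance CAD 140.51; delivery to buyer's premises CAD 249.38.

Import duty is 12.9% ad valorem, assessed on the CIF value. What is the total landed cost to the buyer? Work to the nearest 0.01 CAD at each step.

FOB: the seller bears costs until goods are on board at the origin port; the buyer bears freight, insurance and all costs thereafter.
Already in the invoice (seller's account under FOB): inland to port, origin terminal — exclude.
CIF value = FOB price + freight + insurance = 36763.93 + 4678.04 + 140.51 = 41582.48
Import duty = 41582.48 × 12.9% = 5364.14
Buyer bears: freight 4678.04 + insurance 140.51 + delivery 249.38 + duty 5364.14 = 10432.07
Landed cost = invoice 36763.93 + 10432.07 = 47196.00

Total landed cost: CAD 47196.00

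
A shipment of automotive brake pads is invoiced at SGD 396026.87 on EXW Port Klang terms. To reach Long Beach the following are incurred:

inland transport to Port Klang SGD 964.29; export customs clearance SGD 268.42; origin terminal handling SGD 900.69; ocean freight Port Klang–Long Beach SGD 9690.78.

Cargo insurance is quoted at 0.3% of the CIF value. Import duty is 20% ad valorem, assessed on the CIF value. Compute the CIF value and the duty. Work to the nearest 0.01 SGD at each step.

CIF value: SGD 409078.28; import duty: SGD 81815.66

Let C be the CIF value. C = EXW price + pre-shipment costs + freight + 0.3% × C
C − 0.3% × C = 396026.87 + 964.29 + 268.42 + 900.69 + 9690.78
0.997 × C = 407851.05
C = 407851.05 / 0.997 = 409078.28
Insurance premium = 0.3% × 409078.28 = 1227.23
Import duty = 409078.28 × 20% = 81815.66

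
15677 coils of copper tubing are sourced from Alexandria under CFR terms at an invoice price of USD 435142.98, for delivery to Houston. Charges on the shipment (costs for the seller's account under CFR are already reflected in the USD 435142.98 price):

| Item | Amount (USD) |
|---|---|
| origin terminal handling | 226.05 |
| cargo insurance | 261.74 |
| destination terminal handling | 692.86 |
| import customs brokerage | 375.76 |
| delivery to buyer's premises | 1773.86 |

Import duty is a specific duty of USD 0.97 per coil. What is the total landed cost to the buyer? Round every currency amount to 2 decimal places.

CFR: the seller pays costs through ocean freight to the destination port, but not insurance.
Already in the invoice (seller's account under CFR): origin terminal — exclude.
CIF value = CFR price + insurance = 435142.98 + 261.74 = 435404.72
Import duty = 15677 × 0.97 = 15206.69
Buyer bears: insurance 261.74 + destination terminal 692.86 + brokerage 375.76 + delivery 1773.86 + duty 15206.69 = 18310.91
Landed cost = invoice 435142.98 + 18310.91 = 453453.89

Total landed cost: USD 453453.89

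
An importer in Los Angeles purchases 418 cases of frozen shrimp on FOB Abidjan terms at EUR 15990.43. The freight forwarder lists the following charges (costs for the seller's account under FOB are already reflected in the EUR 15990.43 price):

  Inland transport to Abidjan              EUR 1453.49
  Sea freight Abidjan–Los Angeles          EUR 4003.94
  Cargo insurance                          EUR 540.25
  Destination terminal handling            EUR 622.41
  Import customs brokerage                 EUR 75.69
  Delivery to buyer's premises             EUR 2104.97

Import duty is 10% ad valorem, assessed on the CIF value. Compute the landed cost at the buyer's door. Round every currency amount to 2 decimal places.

Total landed cost: EUR 25391.15

FOB: the seller bears costs until goods are on board at the origin port; the buyer bears freight, insurance and all costs thereafter.
Already in the invoice (seller's account under FOB): inland to port — exclude.
CIF value = FOB price + freight + insurance = 15990.43 + 4003.94 + 540.25 = 20534.62
Import duty = 20534.62 × 10% = 2053.46
Buyer bears: freight 4003.94 + insurance 540.25 + destination terminal 622.41 + brokerage 75.69 + delivery 2104.97 + duty 2053.46 = 9400.72
Landed cost = invoice 15990.43 + 9400.72 = 25391.15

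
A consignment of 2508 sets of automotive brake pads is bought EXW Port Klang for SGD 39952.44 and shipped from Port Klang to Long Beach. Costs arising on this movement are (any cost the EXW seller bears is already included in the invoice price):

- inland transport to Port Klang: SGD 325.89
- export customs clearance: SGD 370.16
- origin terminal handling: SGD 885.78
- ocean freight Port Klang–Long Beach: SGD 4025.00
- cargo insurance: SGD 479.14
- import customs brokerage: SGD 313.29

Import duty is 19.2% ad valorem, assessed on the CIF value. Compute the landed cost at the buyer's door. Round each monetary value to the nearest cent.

Total landed cost: SGD 55191.07

EXW: the seller makes goods available at their premises; the buyer bears all onward costs.
CIF value = EXW price + inland to port + export clearance + origin terminal + freight + insurance = 39952.44 + 325.89 + 370.16 + 885.78 + 4025.00 + 479.14 = 46038.41
Import duty = 46038.41 × 19.2% = 8839.37
Buyer bears: inland to port 325.89 + export clearance 370.16 + origin terminal 885.78 + freight 4025.00 + insurance 479.14 + brokerage 313.29 + duty 8839.37 = 15238.63
Landed cost = invoice 39952.44 + 15238.63 = 55191.07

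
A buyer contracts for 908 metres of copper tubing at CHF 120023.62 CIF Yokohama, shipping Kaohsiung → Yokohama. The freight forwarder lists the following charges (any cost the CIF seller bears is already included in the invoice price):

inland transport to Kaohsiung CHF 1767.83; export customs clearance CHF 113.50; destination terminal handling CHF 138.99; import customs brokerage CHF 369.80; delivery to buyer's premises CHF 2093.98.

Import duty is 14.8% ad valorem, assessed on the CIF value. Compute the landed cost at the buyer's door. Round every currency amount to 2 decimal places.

Total landed cost: CHF 140389.89

CIF: the seller pays costs through ocean freight and marine insurance to the destination port.
Already in the invoice (seller's account under CIF): inland to port, export clearance — exclude.
The CIF price already equals the CIF value: 120023.62
Import duty = 120023.62 × 14.8% = 17763.50
Buyer bears: destination terminal 138.99 + brokerage 369.80 + delivery 2093.98 + duty 17763.50 = 20366.27
Landed cost = invoice 120023.62 + 20366.27 = 140389.89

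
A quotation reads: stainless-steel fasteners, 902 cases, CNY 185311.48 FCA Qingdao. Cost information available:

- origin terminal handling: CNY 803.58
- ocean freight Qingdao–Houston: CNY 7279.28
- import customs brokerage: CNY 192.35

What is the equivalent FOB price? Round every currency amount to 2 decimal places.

Not relevant to the conversion: brokerage, freight — on the buyer under both terms; not part of either seller's price.
From FCA to FOB, the seller additionally bears: origin terminal.
FOB price = 185311.48 + 803.58 = 186115.06

FOB price: CNY 186115.06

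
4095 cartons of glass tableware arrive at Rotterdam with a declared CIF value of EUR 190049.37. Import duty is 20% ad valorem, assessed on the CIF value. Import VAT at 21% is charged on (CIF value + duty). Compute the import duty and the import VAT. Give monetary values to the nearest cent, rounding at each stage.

Import duty: EUR 38009.87; import VAT: EUR 47892.44

Import duty = 190049.37 × 20% = 38009.87
VAT base = CIF + duty = 190049.37 + 38009.87 = 228059.24
Import VAT = 228059.24 × 21% = 47892.44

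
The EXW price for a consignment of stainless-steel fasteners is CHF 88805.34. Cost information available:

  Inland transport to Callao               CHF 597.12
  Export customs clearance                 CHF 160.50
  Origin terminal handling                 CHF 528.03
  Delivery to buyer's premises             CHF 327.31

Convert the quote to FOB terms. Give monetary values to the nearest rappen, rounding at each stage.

FOB price: CHF 90090.99

Not relevant to the conversion: delivery — on the buyer under both terms; not part of either seller's price.
From EXW to FOB, the seller additionally bears: inland to port, export clearance, origin terminal.
FOB price = 88805.34 + 597.12 + 160.50 + 528.03 = 90090.99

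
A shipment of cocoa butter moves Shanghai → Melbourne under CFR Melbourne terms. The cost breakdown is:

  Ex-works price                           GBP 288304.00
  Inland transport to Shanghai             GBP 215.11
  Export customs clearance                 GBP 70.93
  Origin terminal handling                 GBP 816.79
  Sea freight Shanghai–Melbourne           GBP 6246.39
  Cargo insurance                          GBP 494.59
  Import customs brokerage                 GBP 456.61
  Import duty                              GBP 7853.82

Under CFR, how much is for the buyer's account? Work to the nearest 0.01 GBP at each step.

Buyer's account: GBP 8805.02

CFR: the seller pays costs through ocean freight to the destination port, but not insurance.
Seller's account: goods 288304.00 + inland to port 215.11 + export clearance 70.93 + origin terminal 816.79 + freight 6246.39 = 295653.22
Buyer's account: insurance 494.59 + brokerage 456.61 + duty 7853.82 = 8805.02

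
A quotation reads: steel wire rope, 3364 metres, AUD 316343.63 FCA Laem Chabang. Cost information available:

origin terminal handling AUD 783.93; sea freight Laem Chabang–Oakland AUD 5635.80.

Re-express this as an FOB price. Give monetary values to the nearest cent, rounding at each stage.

FOB price: AUD 317127.56

Not relevant to the conversion: freight — on the buyer under both terms; not part of either seller's price.
From FCA to FOB, the seller additionally bears: origin terminal.
FOB price = 316343.63 + 783.93 = 317127.56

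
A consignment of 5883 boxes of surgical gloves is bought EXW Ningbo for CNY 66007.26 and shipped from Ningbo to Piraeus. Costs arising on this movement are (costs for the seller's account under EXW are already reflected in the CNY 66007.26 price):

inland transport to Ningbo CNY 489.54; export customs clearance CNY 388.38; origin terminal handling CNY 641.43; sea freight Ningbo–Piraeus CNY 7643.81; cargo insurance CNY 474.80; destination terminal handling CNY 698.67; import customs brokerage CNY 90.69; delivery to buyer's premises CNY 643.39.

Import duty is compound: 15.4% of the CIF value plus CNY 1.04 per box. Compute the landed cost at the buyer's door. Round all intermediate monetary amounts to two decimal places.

Total landed cost: CNY 94845.65

EXW: the seller makes goods available at their premises; the buyer bears all onward costs.
CIF value = EXW price + inland to port + export clearance + origin terminal + freight + insurance = 66007.26 + 489.54 + 388.38 + 641.43 + 7643.81 + 474.80 = 75645.22
Ad valorem component: 75645.22 × 15.4% = 11649.36
Specific component: 5883 × 1.04 = 6118.32
Import duty = 11649.36 + 6118.32 = 17767.68
Buyer bears: inland to port 489.54 + export clearance 388.38 + origin terminal 641.43 + freight 7643.81 + insurance 474.80 + destination terminal 698.67 + brokerage 90.69 + delivery 643.39 + duty 17767.68 = 28838.39
Landed cost = invoice 66007.26 + 28838.39 = 94845.65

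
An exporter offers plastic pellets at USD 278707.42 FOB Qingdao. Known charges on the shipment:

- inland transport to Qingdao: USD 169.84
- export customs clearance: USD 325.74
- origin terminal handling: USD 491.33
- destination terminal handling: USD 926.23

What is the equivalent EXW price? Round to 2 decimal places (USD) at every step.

Not relevant to the conversion: destination terminal — on the buyer under both terms; not part of either seller's price.
From FOB to EXW, the seller no longer bears: inland to port, export clearance, origin terminal.
EXW price = 278707.42 − 169.84 − 325.74 − 491.33 = 277720.51

EXW price: USD 277720.51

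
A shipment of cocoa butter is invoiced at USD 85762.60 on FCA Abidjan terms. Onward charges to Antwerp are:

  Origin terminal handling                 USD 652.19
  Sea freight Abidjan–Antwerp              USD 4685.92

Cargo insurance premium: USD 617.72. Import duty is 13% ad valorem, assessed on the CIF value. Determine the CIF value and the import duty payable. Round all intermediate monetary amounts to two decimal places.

CIF value: USD 91718.43; import duty: USD 11923.40

CIF = FCA price + pre-shipment costs + freight + insurance
CIF = 85762.60 + 652.19 + 4685.92 + 617.72 = 91718.43
Import duty = 91718.43 × 13% = 11923.40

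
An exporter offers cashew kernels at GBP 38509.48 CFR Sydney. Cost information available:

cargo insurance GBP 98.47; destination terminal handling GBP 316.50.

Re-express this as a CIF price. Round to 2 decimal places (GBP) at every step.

Not relevant to the conversion: destination terminal — on the buyer under both terms; not part of either seller's price.
From CFR to CIF, the seller additionally bears: insurance.
CIF price = 38509.48 + 98.47 = 38607.95

CIF price: GBP 38607.95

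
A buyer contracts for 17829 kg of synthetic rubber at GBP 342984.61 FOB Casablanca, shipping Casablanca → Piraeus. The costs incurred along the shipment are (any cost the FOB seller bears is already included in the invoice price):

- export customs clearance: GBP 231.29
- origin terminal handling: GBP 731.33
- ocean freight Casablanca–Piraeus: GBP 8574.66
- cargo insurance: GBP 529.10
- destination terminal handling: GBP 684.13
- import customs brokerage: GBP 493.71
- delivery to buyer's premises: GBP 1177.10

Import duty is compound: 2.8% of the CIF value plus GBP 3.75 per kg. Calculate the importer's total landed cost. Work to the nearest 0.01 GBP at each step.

Total landed cost: GBP 431160.53

FOB: the seller bears costs until goods are on board at the origin port; the buyer bears freight, insurance and all costs thereafter.
Already in the invoice (seller's account under FOB): export clearance, origin terminal — exclude.
CIF value = FOB price + freight + insurance = 342984.61 + 8574.66 + 529.10 = 352088.37
Ad valorem component: 352088.37 × 2.8% = 9858.47
Specific component: 17829 × 3.75 = 66858.75
Import duty = 9858.47 + 66858.75 = 76717.22
Buyer bears: freight 8574.66 + insurance 529.10 + destination terminal 684.13 + brokerage 493.71 + delivery 1177.10 + duty 76717.22 = 88175.92
Landed cost = invoice 342984.61 + 88175.92 = 431160.53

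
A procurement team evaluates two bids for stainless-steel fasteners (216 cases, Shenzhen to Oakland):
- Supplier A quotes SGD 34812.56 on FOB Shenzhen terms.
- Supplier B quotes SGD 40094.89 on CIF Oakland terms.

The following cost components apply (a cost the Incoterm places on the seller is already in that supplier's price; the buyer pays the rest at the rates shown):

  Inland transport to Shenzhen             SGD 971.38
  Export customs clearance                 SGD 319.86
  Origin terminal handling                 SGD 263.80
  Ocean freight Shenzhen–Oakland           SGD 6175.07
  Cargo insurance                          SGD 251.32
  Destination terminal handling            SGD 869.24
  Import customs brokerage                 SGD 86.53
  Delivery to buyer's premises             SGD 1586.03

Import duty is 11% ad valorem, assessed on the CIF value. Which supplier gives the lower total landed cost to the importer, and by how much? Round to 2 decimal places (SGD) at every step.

Supplier B is cheaper by SGD 1269.90

Supplier A (FOB):
CIF value = FOB price + freight + insurance = 34812.56 + 6175.07 + 251.32 = 41238.95
Import duty = 41238.95 × 11% = 4536.28
Buyer bears (A): 6175.07 + 251.32 + 869.24 + 86.53 + 1586.03 = 8968.19
Landed cost (A) = invoice 34812.56 + 8968.19 + duty 4536.28 = 48317.03
Supplier B (CIF):
The CIF price already equals the CIF value: 40094.89
Import duty = 40094.89 × 11% = 4410.44
Buyer bears (B): 869.24 + 86.53 + 1586.03 = 2541.80
Landed cost (B) = invoice 40094.89 + 2541.80 + duty 4410.44 = 47047.13
Difference = |48317.03 − 47047.13| = 1269.90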